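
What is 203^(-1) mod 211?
79

gcd(203, 211) = 1, so the inverse exists.
Extended Euclidean algorithm on (211, 203):
211 = 1 × 203 + 8  ⟹  8 = (1)·211 + (-1)·203
203 = 25 × 8 + 3  ⟹  3 = (-25)·211 + (26)·203
8 = 2 × 3 + 2  ⟹  2 = (51)·211 + (-53)·203
3 = 1 × 2 + 1  ⟹  1 = (-76)·211 + (79)·203
So (79)·203 ≡ 1 (mod 211), i.e. 203^(-1) ≡ 79 (mod 211).
Check: 203 × 79 = 16037 ≡ 1 (mod 211)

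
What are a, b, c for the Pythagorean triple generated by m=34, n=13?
(987, 884, 1325)

Euclid's formula: a = m² - n², b = 2mn, c = m² + n²
m = 34, n = 13
a = 34² - 13² = 1156 - 169 = 987
b = 2 × 34 × 13 = 884
c = 34² + 13² = 1156 + 169 = 1325
Verification: 987² + 884² = 974169 + 781456 = 1755625 = 1325² ✓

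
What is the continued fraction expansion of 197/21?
[9; 2, 1, 1, 1, 2]

Euclidean algorithm steps:
197 = 9 × 21 + 8
21 = 2 × 8 + 5
8 = 1 × 5 + 3
5 = 1 × 3 + 2
3 = 1 × 2 + 1
2 = 2 × 1 + 0
Continued fraction: [9; 2, 1, 1, 1, 2]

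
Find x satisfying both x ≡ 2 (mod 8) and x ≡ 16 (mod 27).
178

Using Chinese Remainder Theorem:
M = 8 × 27 = 216
M1 = 27, M2 = 8
y1 = 27^(-1) mod 8 = 3
y2 = 8^(-1) mod 27 = 17
x = (2×27×3 + 16×8×17) mod 216 = 178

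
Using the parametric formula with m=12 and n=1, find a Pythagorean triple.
(143, 24, 145)

Euclid's formula: a = m² - n², b = 2mn, c = m² + n²
m = 12, n = 1
a = 12² - 1² = 144 - 1 = 143
b = 2 × 12 × 1 = 24
c = 12² + 1² = 144 + 1 = 145
Verification: 143² + 24² = 20449 + 576 = 21025 = 145² ✓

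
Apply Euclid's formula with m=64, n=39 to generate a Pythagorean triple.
(2575, 4992, 5617)

Euclid's formula: a = m² - n², b = 2mn, c = m² + n²
m = 64, n = 39
a = 64² - 39² = 4096 - 1521 = 2575
b = 2 × 64 × 39 = 4992
c = 64² + 39² = 4096 + 1521 = 5617
Verification: 2575² + 4992² = 6630625 + 24920064 = 31550689 = 5617² ✓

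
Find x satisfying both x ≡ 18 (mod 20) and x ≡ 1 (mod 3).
58

Using Chinese Remainder Theorem:
M = 20 × 3 = 60
M1 = 3, M2 = 20
y1 = 3^(-1) mod 20 = 7
y2 = 20^(-1) mod 3 = 2
x = (18×3×7 + 1×20×2) mod 60 = 58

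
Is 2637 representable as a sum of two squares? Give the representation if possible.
6² + 51² (a=6, b=51)

Factorization: 2637 = 3^2 × 293
By Fermat: n is sum of two squares iff every prime p ≡ 3 (mod 4) appears to even power.
All primes ≡ 3 (mod 4) appear to even power.
Search a = 0, 1, 2, … for 2637 - a² a perfect square: first hit at a = 6: 2637 - 36 = 2601 = 51².
2637 = 6² + 51² = 36 + 2601 ✓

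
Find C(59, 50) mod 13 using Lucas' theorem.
0

Using Lucas' theorem:
Write n=59 and k=50 in base 13:
n in base 13: [4, 7]
k in base 13: [3, 11]
C(59,50) mod 13 = ∏ C(n_i, k_i) mod 13
Digit binomials (mod 13): C(4,3) = 4; C(7,11) = 0 (k_i > n_i)
Product: 4 × 0 = 0 ≡ 0 (mod 13)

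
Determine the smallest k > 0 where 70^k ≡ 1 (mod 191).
38

191 is prime, so ord(70) divides φ(191) = 190.
Divisors of 190: 1, 2, 5, 10, 19, 38, 95, 190.
Repeated squaring: 70^1 ≡ 70, 70^2 ≡ 125, 70^4 ≡ 154, 70^8 ≡ 32, 70^16 ≡ 69, 70^32 ≡ 177, 70^64 ≡ 5, 70^128 ≡ 25 (mod 191).
Test 70^d mod 191 for each divisor d in increasing order:
70^1 ≡ 70
70^2 ≡ 125
70^5 = 70^4·70^1 ≡ 84
70^10 = 70^8·70^2 ≡ 180
70^19 = 70^16·70^2·70^1 ≡ 190
70^38 = 70^32·70^4·70^2 ≡ 1  ← first divisor giving 1
The order is 38.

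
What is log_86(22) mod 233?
53

Baby-step giant-step with step n = ⌈√233⌉ = 16.
Baby steps 86^j mod 233 (j:value) for j=0..15: 0:1, 1:86, 2:173, 3:199, 4:105, 5:176, 6:224, 7:158, 8:74, 9:73, 10:220, 11:47, 12:81, 13:209, 14:33, 15:42.
Giant-step multiplier: 86^(-16) ≡ 86^(232-16) = 86^216 ≡ 2 (mod 233).
Giant steps γ_i = 22·2^i mod 233: γ_0=22, γ_1=44, γ_2=88, γ_3=176 (in table at j=5).
x = i·n + j = 3·16 + 5 = 53.
Check: 86^53 ≡ 22 (mod 233).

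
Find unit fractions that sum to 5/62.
1/13 + 1/269 + 1/216814

Greedy algorithm:
5/62: ceiling(62/5) = 13, use 1/13
3/806: ceiling(806/3) = 269, use 1/269
1/216814: ceiling(216814/1) = 216814, use 1/216814
Result: 5/62 = 1/13 + 1/269 + 1/216814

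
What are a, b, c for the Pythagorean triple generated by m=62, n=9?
(3763, 1116, 3925)

Euclid's formula: a = m² - n², b = 2mn, c = m² + n²
m = 62, n = 9
a = 62² - 9² = 3844 - 81 = 3763
b = 2 × 62 × 9 = 1116
c = 62² + 9² = 3844 + 81 = 3925
Verification: 3763² + 1116² = 14160169 + 1245456 = 15405625 = 3925² ✓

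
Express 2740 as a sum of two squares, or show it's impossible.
6² + 52² (a=6, b=52)

Factorization: 2740 = 2^2 × 5 × 137
By Fermat: n is sum of two squares iff every prime p ≡ 3 (mod 4) appears to even power.
All primes ≡ 3 (mod 4) appear to even power.
Search a = 0, 1, 2, … for 2740 - a² a perfect square: first hit at a = 6: 2740 - 36 = 2704 = 52².
2740 = 6² + 52² = 36 + 2704 ✓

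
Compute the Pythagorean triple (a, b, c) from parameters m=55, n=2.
(3021, 220, 3029)

Euclid's formula: a = m² - n², b = 2mn, c = m² + n²
m = 55, n = 2
a = 55² - 2² = 3025 - 4 = 3021
b = 2 × 55 × 2 = 220
c = 55² + 2² = 3025 + 4 = 3029
Verification: 3021² + 220² = 9126441 + 48400 = 9174841 = 3029² ✓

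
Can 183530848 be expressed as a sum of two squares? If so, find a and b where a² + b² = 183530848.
Not possible

Factorization: 183530848 = 2^5 × 179^3
By Fermat: n is sum of two squares iff every prime p ≡ 3 (mod 4) appears to even power.
Prime(s) ≡ 3 (mod 4) with odd exponent: [(179, 3)]
Therefore 183530848 cannot be expressed as a² + b².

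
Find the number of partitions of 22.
1002

p(n) counts ways to write n as a sum of positive integers (order ignored).
Euler's pentagonal recurrence: p(k) = p(k-1) + p(k-2) - p(k-5) - p(k-7) + p(k-12) + p(k-15) - ... (offsets j(3j∓1)/2, signs ++--, p(0)=1, p(<0)=0).
DP table for k = 0..21: p(0)=1, p(1)=1, p(2)=2, p(3)=3, p(4)=5, p(5)=7, p(6)=11, p(7)=15, p(8)=22, p(9)=30, p(10)=42, p(11)=56, p(12)=77, p(13)=101, p(14)=135, p(15)=176, p(16)=231, p(17)=297, p(18)=385, p(19)=490, p(20)=627, p(21)=792.
Final step: p(22) = p(21) + p(20) - p(17) - p(15) + p(10) + p(7) - p(0)
= 792 + 627 - 297 - 176 + 42 + 15 - 1
= 1002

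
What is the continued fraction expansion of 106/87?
[1; 4, 1, 1, 2, 1, 2]

Euclidean algorithm steps:
106 = 1 × 87 + 19
87 = 4 × 19 + 11
19 = 1 × 11 + 8
11 = 1 × 8 + 3
8 = 2 × 3 + 2
3 = 1 × 2 + 1
2 = 2 × 1 + 0
Continued fraction: [1; 4, 1, 1, 2, 1, 2]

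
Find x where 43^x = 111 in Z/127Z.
99

Baby-step giant-step with step n = ⌈√127⌉ = 12.
Baby steps 43^j mod 127 (j:value) for j=0..11: 0:1, 1:43, 2:71, 3:5, 4:88, 5:101, 6:25, 7:59, 8:124, 9:125, 10:41, 11:112.
Giant-step multiplier: 43^(-12) ≡ 43^(126-12) = 43^114 ≡ 38 (mod 127).
Giant steps γ_i = 111·38^i mod 127: γ_0=111, γ_1=27, γ_2=10, γ_3=126, γ_4=89, γ_5=80, γ_6=119, γ_7=77, γ_8=5 (in table at j=3).
x = i·n + j = 8·12 + 3 = 99.
Check: 43^99 ≡ 111 (mod 127).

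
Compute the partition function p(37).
21637

p(n) counts ways to write n as a sum of positive integers (order ignored).
Euler's pentagonal recurrence: p(k) = p(k-1) + p(k-2) - p(k-5) - p(k-7) + p(k-12) + p(k-15) - ... (offsets j(3j∓1)/2, signs ++--, p(0)=1, p(<0)=0).
DP table for k = 0..36: p(0)=1, p(1)=1, p(2)=2, p(3)=3, p(4)=5, p(5)=7, p(6)=11, p(7)=15, p(8)=22, p(9)=30, p(10)=42, p(11)=56, p(12)=77, p(13)=101, p(14)=135, p(15)=176, p(16)=231, p(17)=297, p(18)=385, p(19)=490, p(20)=627, p(21)=792, p(22)=1002, p(23)=1255, p(24)=1575, p(25)=1958, p(26)=2436, p(27)=3010, p(28)=3718, p(29)=4565, p(30)=5604, p(31)=6842, p(32)=8349, p(33)=10143, p(34)=12310, p(35)=14883, p(36)=17977.
Final step: p(37) = p(36) + p(35) - p(32) - p(30) + p(25) + p(22) - p(15) - p(11) + p(2)
= 17977 + 14883 - 8349 - 5604 + 1958 + 1002 - 176 - 56 + 2
= 21637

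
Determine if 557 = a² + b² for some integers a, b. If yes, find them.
14² + 19² (a=14, b=19)

Factorization: 557 = 557
By Fermat: n is sum of two squares iff every prime p ≡ 3 (mod 4) appears to even power.
All primes ≡ 3 (mod 4) appear to even power.
Search a = 0, 1, 2, … for 557 - a² a perfect square: first hit at a = 14: 557 - 196 = 361 = 19².
557 = 14² + 19² = 196 + 361 ✓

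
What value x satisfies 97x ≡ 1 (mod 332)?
89

gcd(97, 332) = 1, so the inverse exists.
Extended Euclidean algorithm on (332, 97):
332 = 3 × 97 + 41  ⟹  41 = (1)·332 + (-3)·97
97 = 2 × 41 + 15  ⟹  15 = (-2)·332 + (7)·97
41 = 2 × 15 + 11  ⟹  11 = (5)·332 + (-17)·97
15 = 1 × 11 + 4  ⟹  4 = (-7)·332 + (24)·97
11 = 2 × 4 + 3  ⟹  3 = (19)·332 + (-65)·97
4 = 1 × 3 + 1  ⟹  1 = (-26)·332 + (89)·97
So (89)·97 ≡ 1 (mod 332), i.e. 97^(-1) ≡ 89 (mod 332).
Check: 97 × 89 = 8633 ≡ 1 (mod 332)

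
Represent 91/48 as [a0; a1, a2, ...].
[1; 1, 8, 1, 1, 2]

Euclidean algorithm steps:
91 = 1 × 48 + 43
48 = 1 × 43 + 5
43 = 8 × 5 + 3
5 = 1 × 3 + 2
3 = 1 × 2 + 1
2 = 2 × 1 + 0
Continued fraction: [1; 1, 8, 1, 1, 2]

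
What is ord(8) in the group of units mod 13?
4

13 is prime, so ord(8) divides φ(13) = 12.
Divisors of 12: 1, 2, 3, 4, 6, 12.
Repeated squaring: 8^1 ≡ 8, 8^2 ≡ 12, 8^4 ≡ 1, 8^8 ≡ 1 (mod 13).
Test 8^d mod 13 for each divisor d in increasing order:
8^1 ≡ 8
8^2 ≡ 12
8^3 = 8^2·8^1 ≡ 5
8^4 ≡ 1  ← first divisor giving 1
The order is 4.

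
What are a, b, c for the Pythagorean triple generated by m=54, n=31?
(1955, 3348, 3877)

Euclid's formula: a = m² - n², b = 2mn, c = m² + n²
m = 54, n = 31
a = 54² - 31² = 2916 - 961 = 1955
b = 2 × 54 × 31 = 3348
c = 54² + 31² = 2916 + 961 = 3877
Verification: 1955² + 3348² = 3822025 + 11209104 = 15031129 = 3877² ✓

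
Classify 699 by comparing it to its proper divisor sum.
deficient

Proper divisors of 699: sum = 1 + 3 + 233 = 237
Since 237 < 699, 699 is deficient.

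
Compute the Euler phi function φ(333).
216

333 = 3^2 × 37
φ(n) = n × ∏(1 - 1/p) for each prime p dividing n
φ(333) = 333 × (1 - 1/3) × (1 - 1/37) = 216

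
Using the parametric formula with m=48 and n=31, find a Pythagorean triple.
(1343, 2976, 3265)

Euclid's formula: a = m² - n², b = 2mn, c = m² + n²
m = 48, n = 31
a = 48² - 31² = 2304 - 961 = 1343
b = 2 × 48 × 31 = 2976
c = 48² + 31² = 2304 + 961 = 3265
Verification: 1343² + 2976² = 1803649 + 8856576 = 10660225 = 3265² ✓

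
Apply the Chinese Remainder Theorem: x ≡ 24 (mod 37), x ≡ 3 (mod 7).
24

Using Chinese Remainder Theorem:
M = 37 × 7 = 259
M1 = 7, M2 = 37
y1 = 7^(-1) mod 37 = 16
y2 = 37^(-1) mod 7 = 4
x = (24×7×16 + 3×37×4) mod 259 = 24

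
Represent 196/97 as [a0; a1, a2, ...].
[2; 48, 2]

Euclidean algorithm steps:
196 = 2 × 97 + 2
97 = 48 × 2 + 1
2 = 2 × 1 + 0
Continued fraction: [2; 48, 2]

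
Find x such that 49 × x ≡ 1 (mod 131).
123

gcd(49, 131) = 1, so the inverse exists.
Extended Euclidean algorithm on (131, 49):
131 = 2 × 49 + 33  ⟹  33 = (1)·131 + (-2)·49
49 = 1 × 33 + 16  ⟹  16 = (-1)·131 + (3)·49
33 = 2 × 16 + 1  ⟹  1 = (3)·131 + (-8)·49
So (-8)·49 ≡ 1 (mod 131), i.e. 49^(-1) ≡ -8 ≡ 123 (mod 131).
Check: 49 × 123 = 6027 ≡ 1 (mod 131)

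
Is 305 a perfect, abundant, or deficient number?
deficient

Proper divisors of 305: sum = 1 + 5 + 61 = 67
Since 67 < 305, 305 is deficient.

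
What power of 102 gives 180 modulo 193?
57

Baby-step giant-step with step n = ⌈√193⌉ = 14.
Baby steps 102^j mod 193 (j:value) for j=0..13: 0:1, 1:102, 2:175, 3:94, 4:131, 5:45, 6:151, 7:155, 8:177, 9:105, 10:95, 11:40, 12:27, 13:52.
Giant-step multiplier: 102^(-14) ≡ 102^(192-14) = 102^178 ≡ 110 (mod 193).
Giant steps γ_i = 180·110^i mod 193: γ_0=180, γ_1=114, γ_2=188, γ_3=29, γ_4=102 (in table at j=1).
x = i·n + j = 4·14 + 1 = 57.
Check: 102^57 ≡ 180 (mod 193).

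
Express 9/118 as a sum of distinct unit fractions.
1/14 + 1/207 + 1/85491

Greedy algorithm:
9/118: ceiling(118/9) = 14, use 1/14
2/413: ceiling(413/2) = 207, use 1/207
1/85491: ceiling(85491/1) = 85491, use 1/85491
Result: 9/118 = 1/14 + 1/207 + 1/85491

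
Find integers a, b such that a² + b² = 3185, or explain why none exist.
7² + 56² (a=7, b=56)

Factorization: 3185 = 5 × 7^2 × 13
By Fermat: n is sum of two squares iff every prime p ≡ 3 (mod 4) appears to even power.
All primes ≡ 3 (mod 4) appear to even power.
Search a = 0, 1, 2, … for 3185 - a² a perfect square: first hit at a = 7: 3185 - 49 = 3136 = 56².
3185 = 7² + 56² = 49 + 3136 ✓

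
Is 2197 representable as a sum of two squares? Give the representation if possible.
9² + 46² (a=9, b=46)

Factorization: 2197 = 13^3
By Fermat: n is sum of two squares iff every prime p ≡ 3 (mod 4) appears to even power.
All primes ≡ 3 (mod 4) appear to even power.
Search a = 0, 1, 2, … for 2197 - a² a perfect square: first hit at a = 9: 2197 - 81 = 2116 = 46².
2197 = 9² + 46² = 81 + 2116 ✓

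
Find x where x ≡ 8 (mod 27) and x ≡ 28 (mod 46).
764

Using Chinese Remainder Theorem:
M = 27 × 46 = 1242
M1 = 46, M2 = 27
y1 = 46^(-1) mod 27 = 10
y2 = 27^(-1) mod 46 = 29
x = (8×46×10 + 28×27×29) mod 1242 = 764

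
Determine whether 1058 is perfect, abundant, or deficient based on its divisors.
deficient

Proper divisors of 1058: sum = 1 + 2 + 23 + 46 + 529 = 601
Since 601 < 1058, 1058 is deficient.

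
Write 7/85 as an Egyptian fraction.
1/13 + 1/185 + 1/40885

Greedy algorithm:
7/85: ceiling(85/7) = 13, use 1/13
6/1105: ceiling(1105/6) = 185, use 1/185
1/40885: ceiling(40885/1) = 40885, use 1/40885
Result: 7/85 = 1/13 + 1/185 + 1/40885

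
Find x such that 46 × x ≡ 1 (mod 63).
37

gcd(46, 63) = 1, so the inverse exists.
Extended Euclidean algorithm on (63, 46):
63 = 1 × 46 + 17  ⟹  17 = (1)·63 + (-1)·46
46 = 2 × 17 + 12  ⟹  12 = (-2)·63 + (3)·46
17 = 1 × 12 + 5  ⟹  5 = (3)·63 + (-4)·46
12 = 2 × 5 + 2  ⟹  2 = (-8)·63 + (11)·46
5 = 2 × 2 + 1  ⟹  1 = (19)·63 + (-26)·46
So (-26)·46 ≡ 1 (mod 63), i.e. 46^(-1) ≡ -26 ≡ 37 (mod 63).
Check: 46 × 37 = 1702 ≡ 1 (mod 63)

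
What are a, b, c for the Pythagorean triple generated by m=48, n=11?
(2183, 1056, 2425)

Euclid's formula: a = m² - n², b = 2mn, c = m² + n²
m = 48, n = 11
a = 48² - 11² = 2304 - 121 = 2183
b = 2 × 48 × 11 = 1056
c = 48² + 11² = 2304 + 121 = 2425
Verification: 2183² + 1056² = 4765489 + 1115136 = 5880625 = 2425² ✓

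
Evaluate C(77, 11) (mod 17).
0

Using Lucas' theorem:
Write n=77 and k=11 in base 17:
n in base 17: [4, 9]
k in base 17: [0, 11]
C(77,11) mod 17 = ∏ C(n_i, k_i) mod 17
Digit binomials (mod 17): C(4,0) = 1; C(9,11) = 0 (k_i > n_i)
Product: 1 × 0 = 0 ≡ 0 (mod 17)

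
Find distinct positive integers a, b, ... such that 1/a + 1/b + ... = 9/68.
1/8 + 1/136

Greedy algorithm:
9/68: ceiling(68/9) = 8, use 1/8
1/136: ceiling(136/1) = 136, use 1/136
Result: 9/68 = 1/8 + 1/136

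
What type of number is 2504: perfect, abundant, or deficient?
deficient

Proper divisors of 2504: sum = 1 + 2 + 4 + 8 + 313 + 626 + 1252 = 2206
Since 2206 < 2504, 2504 is deficient.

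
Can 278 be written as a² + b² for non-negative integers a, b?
Not possible

Factorization: 278 = 2 × 139
By Fermat: n is sum of two squares iff every prime p ≡ 3 (mod 4) appears to even power.
Prime(s) ≡ 3 (mod 4) with odd exponent: [(139, 1)]
Therefore 278 cannot be expressed as a² + b².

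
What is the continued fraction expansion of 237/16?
[14; 1, 4, 3]

Euclidean algorithm steps:
237 = 14 × 16 + 13
16 = 1 × 13 + 3
13 = 4 × 3 + 1
3 = 3 × 1 + 0
Continued fraction: [14; 1, 4, 3]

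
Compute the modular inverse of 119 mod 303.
275

gcd(119, 303) = 1, so the inverse exists.
Extended Euclidean algorithm on (303, 119):
303 = 2 × 119 + 65  ⟹  65 = (1)·303 + (-2)·119
119 = 1 × 65 + 54  ⟹  54 = (-1)·303 + (3)·119
65 = 1 × 54 + 11  ⟹  11 = (2)·303 + (-5)·119
54 = 4 × 11 + 10  ⟹  10 = (-9)·303 + (23)·119
11 = 1 × 10 + 1  ⟹  1 = (11)·303 + (-28)·119
So (-28)·119 ≡ 1 (mod 303), i.e. 119^(-1) ≡ -28 ≡ 275 (mod 303).
Check: 119 × 275 = 32725 ≡ 1 (mod 303)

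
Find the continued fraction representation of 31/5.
[6; 5]

Euclidean algorithm steps:
31 = 6 × 5 + 1
5 = 5 × 1 + 0
Continued fraction: [6; 5]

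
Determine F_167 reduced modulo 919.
64

Matrix identity: Q^n = [[F_(n+1), F_n], [F_n, F_(n-1)]] with Q = [[1,1],[1,0]].
n = 167 = 10100111₂. Square-and-multiply, entries mod 919:
Q^1 = [[1,1],[1,0]]
Q^2 = (Q^1)² = [[2,1],[1,1]]
Q^5 = (Q^2)²·Q = [[8,5],[5,3]]
Q^10 = (Q^5)² = [[89,55],[55,34]]
Q^20 = (Q^10)² = [[837,332],[332,505]]
Q^41 = (Q^20)²·Q = [[64,235],[235,748]]
Q^83 = (Q^41)²·Q = [[173,505],[505,587]]
Q^167 = (Q^83)²·Q = [[641,64],[64,577]]
F_167 mod 919 = Q^167[0][1] = 64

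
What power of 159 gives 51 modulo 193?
83

Baby-step giant-step with step n = ⌈√193⌉ = 14.
Baby steps 159^j mod 193 (j:value) for j=0..13: 0:1, 1:159, 2:191, 3:68, 4:4, 5:57, 6:185, 7:79, 8:16, 9:35, 10:161, 11:123, 12:64, 13:140.
Giant-step multiplier: 159^(-14) ≡ 159^(192-14) = 159^178 ≡ 98 (mod 193).
Giant steps γ_i = 51·98^i mod 193: γ_0=51, γ_1=173, γ_2=163, γ_3=148, γ_4=29, γ_5=140 (in table at j=13).
x = i·n + j = 5·14 + 13 = 83.
Check: 159^83 ≡ 51 (mod 193).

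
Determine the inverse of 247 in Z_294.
25

gcd(247, 294) = 1, so the inverse exists.
Extended Euclidean algorithm on (294, 247):
294 = 1 × 247 + 47  ⟹  47 = (1)·294 + (-1)·247
247 = 5 × 47 + 12  ⟹  12 = (-5)·294 + (6)·247
47 = 3 × 12 + 11  ⟹  11 = (16)·294 + (-19)·247
12 = 1 × 11 + 1  ⟹  1 = (-21)·294 + (25)·247
So (25)·247 ≡ 1 (mod 294), i.e. 247^(-1) ≡ 25 (mod 294).
Check: 247 × 25 = 6175 ≡ 1 (mod 294)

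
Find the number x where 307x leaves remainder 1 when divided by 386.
171

gcd(307, 386) = 1, so the inverse exists.
Extended Euclidean algorithm on (386, 307):
386 = 1 × 307 + 79  ⟹  79 = (1)·386 + (-1)·307
307 = 3 × 79 + 70  ⟹  70 = (-3)·386 + (4)·307
79 = 1 × 70 + 9  ⟹  9 = (4)·386 + (-5)·307
70 = 7 × 9 + 7  ⟹  7 = (-31)·386 + (39)·307
9 = 1 × 7 + 2  ⟹  2 = (35)·386 + (-44)·307
7 = 3 × 2 + 1  ⟹  1 = (-136)·386 + (171)·307
So (171)·307 ≡ 1 (mod 386), i.e. 307^(-1) ≡ 171 (mod 386).
Check: 307 × 171 = 52497 ≡ 1 (mod 386)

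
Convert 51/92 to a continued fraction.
[0; 1, 1, 4, 10]

Euclidean algorithm steps:
51 = 0 × 92 + 51
92 = 1 × 51 + 41
51 = 1 × 41 + 10
41 = 4 × 10 + 1
10 = 10 × 1 + 0
Continued fraction: [0; 1, 1, 4, 10]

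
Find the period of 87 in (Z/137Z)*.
34

137 is prime, so ord(87) divides φ(137) = 136.
Divisors of 136: 1, 2, 4, 8, 17, 34, 68, 136.
Repeated squaring: 87^1 ≡ 87, 87^2 ≡ 34, 87^4 ≡ 60, 87^8 ≡ 38, 87^16 ≡ 74, 87^32 ≡ 133, 87^64 ≡ 16, 87^128 ≡ 119 (mod 137).
Test 87^d mod 137 for each divisor d in increasing order:
87^1 ≡ 87
87^2 ≡ 34
87^4 ≡ 60
87^8 ≡ 38
87^17 = 87^16·87^1 ≡ 136
87^34 = 87^32·87^2 ≡ 1  ← first divisor giving 1
The order is 34.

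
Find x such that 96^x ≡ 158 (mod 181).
23

Baby-step giant-step with step n = ⌈√181⌉ = 14.
Baby steps 96^j mod 181 (j:value) for j=0..13: 0:1, 1:96, 2:166, 3:8, 4:44, 5:61, 6:64, 7:171, 8:126, 9:150, 10:101, 11:103, 12:114, 13:84.
Giant-step multiplier: 96^(-14) ≡ 96^(180-14) = 96^166 ≡ 143 (mod 181).
Giant steps γ_i = 158·143^i mod 181: γ_0=158, γ_1=150 (in table at j=9).
x = i·n + j = 1·14 + 9 = 23.
Check: 96^23 ≡ 158 (mod 181).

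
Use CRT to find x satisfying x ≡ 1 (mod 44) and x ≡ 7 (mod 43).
265

Using Chinese Remainder Theorem:
M = 44 × 43 = 1892
M1 = 43, M2 = 44
y1 = 43^(-1) mod 44 = 43
y2 = 44^(-1) mod 43 = 1
x = (1×43×43 + 7×44×1) mod 1892 = 265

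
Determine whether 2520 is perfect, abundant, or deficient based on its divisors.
abundant

Proper divisors of 2520: sum = 1 + 2 + 3 + 4 + 5 + 6 + 7 + 8 + ... + 504 + 630 + 840 + 1260 (47 divisors) = 6840
Since 6840 > 2520, 2520 is abundant.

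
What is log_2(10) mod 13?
10

Baby-step giant-step with step n = ⌈√13⌉ = 4.
Baby steps 2^j mod 13 (j:value) for j=0..3: 0:1, 1:2, 2:4, 3:8.
Giant-step multiplier: 2^(-4) ≡ 2^(12-4) = 2^8 ≡ 9 (mod 13).
Giant steps γ_i = 10·9^i mod 13: γ_0=10, γ_1=12, γ_2=4 (in table at j=2).
x = i·n + j = 2·4 + 2 = 10.
Check: 2^10 ≡ 10 (mod 13).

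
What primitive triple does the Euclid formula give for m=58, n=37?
(1995, 4292, 4733)

Euclid's formula: a = m² - n², b = 2mn, c = m² + n²
m = 58, n = 37
a = 58² - 37² = 3364 - 1369 = 1995
b = 2 × 58 × 37 = 4292
c = 58² + 37² = 3364 + 1369 = 4733
Verification: 1995² + 4292² = 3980025 + 18421264 = 22401289 = 4733² ✓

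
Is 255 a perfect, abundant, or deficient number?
deficient

Proper divisors of 255: sum = 1 + 3 + 5 + 15 + 17 + 51 + 85 = 177
Since 177 < 255, 255 is deficient.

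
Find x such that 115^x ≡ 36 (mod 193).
164

Baby-step giant-step with step n = ⌈√193⌉ = 14.
Baby steps 115^j mod 193 (j:value) for j=0..13: 0:1, 1:115, 2:101, 3:35, 4:165, 5:61, 6:67, 7:178, 8:12, 9:29, 10:54, 11:34, 12:50, 13:153.
Giant-step multiplier: 115^(-14) ≡ 115^(192-14) = 115^178 ≡ 187 (mod 193).
Giant steps γ_i = 36·187^i mod 193: γ_0=36, γ_1=170, γ_2=138, γ_3=137, γ_4=143, γ_5=107, γ_6=130, γ_7=185, γ_8=48, γ_9=98, γ_10=184, γ_11=54 (in table at j=10).
x = i·n + j = 11·14 + 10 = 164.
Check: 115^164 ≡ 36 (mod 193).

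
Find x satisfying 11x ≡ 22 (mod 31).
x ≡ 2 (mod 31)

gcd(11, 31) = 1, which divides 22, so solutions exist.
Find 11^(-1) mod 31 by the extended Euclidean algorithm:
31 = 2 × 11 + 9  ⟹  9 = (1)·31 + (-2)·11
11 = 1 × 9 + 2  ⟹  2 = (-1)·31 + (3)·11
9 = 4 × 2 + 1  ⟹  1 = (5)·31 + (-14)·11
So (-14)·11 ≡ 1 (mod 31), i.e. 11^(-1) ≡ -14 ≡ 17 (mod 31).
x ≡ 17 × 22 = 374 ≡ 2 (mod 31).
Check: 11 × 2 = 22 ≡ 22 (mod 31).
Unique solution: x ≡ 2 (mod 31)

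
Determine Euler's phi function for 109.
108

109 = 109
φ(n) = n × ∏(1 - 1/p) for each prime p dividing n
φ(109) = 109 × (1 - 1/109) = 108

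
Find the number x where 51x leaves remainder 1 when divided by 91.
25

gcd(51, 91) = 1, so the inverse exists.
Extended Euclidean algorithm on (91, 51):
91 = 1 × 51 + 40  ⟹  40 = (1)·91 + (-1)·51
51 = 1 × 40 + 11  ⟹  11 = (-1)·91 + (2)·51
40 = 3 × 11 + 7  ⟹  7 = (4)·91 + (-7)·51
11 = 1 × 7 + 4  ⟹  4 = (-5)·91 + (9)·51
7 = 1 × 4 + 3  ⟹  3 = (9)·91 + (-16)·51
4 = 1 × 3 + 1  ⟹  1 = (-14)·91 + (25)·51
So (25)·51 ≡ 1 (mod 91), i.e. 51^(-1) ≡ 25 (mod 91).
Check: 51 × 25 = 1275 ≡ 1 (mod 91)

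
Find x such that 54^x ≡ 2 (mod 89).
24

Baby-step giant-step with step n = ⌈√89⌉ = 10.
Baby steps 54^j mod 89 (j:value) for j=0..9: 0:1, 1:54, 2:68, 3:23, 4:85, 5:51, 6:84, 7:86, 8:16, 9:63.
Giant-step multiplier: 54^(-10) ≡ 54^(88-10) = 54^78 ≡ 49 (mod 89).
Giant steps γ_i = 2·49^i mod 89: γ_0=2, γ_1=9, γ_2=85 (in table at j=4).
x = i·n + j = 2·10 + 4 = 24.
Check: 54^24 ≡ 2 (mod 89).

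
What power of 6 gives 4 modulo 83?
18

Baby-step giant-step with step n = ⌈√83⌉ = 10.
Baby steps 6^j mod 83 (j:value) for j=0..9: 0:1, 1:6, 2:36, 3:50, 4:51, 5:57, 6:10, 7:60, 8:28, 9:2.
Giant-step multiplier: 6^(-10) ≡ 6^(82-10) = 6^72 ≡ 7 (mod 83).
Giant steps γ_i = 4·7^i mod 83: γ_0=4, γ_1=28 (in table at j=8).
x = i·n + j = 1·10 + 8 = 18.
Check: 6^18 ≡ 4 (mod 83).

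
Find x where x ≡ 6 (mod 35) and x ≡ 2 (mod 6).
146

Using Chinese Remainder Theorem:
M = 35 × 6 = 210
M1 = 6, M2 = 35
y1 = 6^(-1) mod 35 = 6
y2 = 35^(-1) mod 6 = 5
x = (6×6×6 + 2×35×5) mod 210 = 146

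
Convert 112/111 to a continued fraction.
[1; 111]

Euclidean algorithm steps:
112 = 1 × 111 + 1
111 = 111 × 1 + 0
Continued fraction: [1; 111]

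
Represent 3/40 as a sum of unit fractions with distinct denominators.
1/14 + 1/280

Greedy algorithm:
3/40: ceiling(40/3) = 14, use 1/14
1/280: ceiling(280/1) = 280, use 1/280
Result: 3/40 = 1/14 + 1/280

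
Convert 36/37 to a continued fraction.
[0; 1, 36]

Euclidean algorithm steps:
36 = 0 × 37 + 36
37 = 1 × 36 + 1
36 = 36 × 1 + 0
Continued fraction: [0; 1, 36]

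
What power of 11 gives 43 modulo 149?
9

Baby-step giant-step with step n = ⌈√149⌉ = 13.
Baby steps 11^j mod 149 (j:value) for j=0..12: 0:1, 1:11, 2:121, 3:139, 4:39, 5:131, 6:100, 7:57, 8:31, 9:43, 10:26, 11:137, 12:17.
h = 43 is already in the table at j=9, so x = 9.
Check: 11^9 ≡ 43 (mod 149).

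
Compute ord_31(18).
15

31 is prime, so ord(18) divides φ(31) = 30.
Divisors of 30: 1, 2, 3, 5, 6, 10, 15, 30.
Repeated squaring: 18^1 ≡ 18, 18^2 ≡ 14, 18^4 ≡ 10, 18^8 ≡ 7, 18^16 ≡ 18 (mod 31).
Test 18^d mod 31 for each divisor d in increasing order:
18^1 ≡ 18
18^2 ≡ 14
18^3 = 18^2·18^1 ≡ 4
18^5 = 18^4·18^1 ≡ 25
18^6 = 18^4·18^2 ≡ 16
18^10 = 18^8·18^2 ≡ 5
18^15 = 18^8·18^4·18^2·18^1 ≡ 1  ← first divisor giving 1
The order is 15.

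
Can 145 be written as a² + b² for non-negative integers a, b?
1² + 12² (a=1, b=12)

Factorization: 145 = 5 × 29
By Fermat: n is sum of two squares iff every prime p ≡ 3 (mod 4) appears to even power.
All primes ≡ 3 (mod 4) appear to even power.
Search a = 0, 1, 2, … for 145 - a² a perfect square: first hit at a = 1: 145 - 1 = 144 = 12².
145 = 1² + 12² = 1 + 144 ✓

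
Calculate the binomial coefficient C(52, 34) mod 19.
0

Using Lucas' theorem:
Write n=52 and k=34 in base 19:
n in base 19: [2, 14]
k in base 19: [1, 15]
C(52,34) mod 19 = ∏ C(n_i, k_i) mod 19
Digit binomials (mod 19): C(2,1) = 2; C(14,15) = 0 (k_i > n_i)
Product: 2 × 0 = 0 ≡ 0 (mod 19)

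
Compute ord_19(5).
9

19 is prime, so ord(5) divides φ(19) = 18.
Divisors of 18: 1, 2, 3, 6, 9, 18.
Repeated squaring: 5^1 ≡ 5, 5^2 ≡ 6, 5^4 ≡ 17, 5^8 ≡ 4, 5^16 ≡ 16 (mod 19).
Test 5^d mod 19 for each divisor d in increasing order:
5^1 ≡ 5
5^2 ≡ 6
5^3 = 5^2·5^1 ≡ 11
5^6 = 5^4·5^2 ≡ 7
5^9 = 5^8·5^1 ≡ 1  ← first divisor giving 1
The order is 9.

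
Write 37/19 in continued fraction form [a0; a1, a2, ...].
[1; 1, 18]

Euclidean algorithm steps:
37 = 1 × 19 + 18
19 = 1 × 18 + 1
18 = 18 × 1 + 0
Continued fraction: [1; 1, 18]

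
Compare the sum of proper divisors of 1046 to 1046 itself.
deficient

Proper divisors of 1046: sum = 1 + 2 + 523 = 526
Since 526 < 1046, 1046 is deficient.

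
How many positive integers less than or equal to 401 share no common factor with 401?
400

401 = 401
φ(n) = n × ∏(1 - 1/p) for each prime p dividing n
φ(401) = 401 × (1 - 1/401) = 400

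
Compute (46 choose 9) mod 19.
0

Using Lucas' theorem:
Write n=46 and k=9 in base 19:
n in base 19: [2, 8]
k in base 19: [0, 9]
C(46,9) mod 19 = ∏ C(n_i, k_i) mod 19
Digit binomials (mod 19): C(2,0) = 1; C(8,9) = 0 (k_i > n_i)
Product: 1 × 0 = 0 ≡ 0 (mod 19)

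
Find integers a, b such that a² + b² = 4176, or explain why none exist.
24² + 60² (a=24, b=60)

Factorization: 4176 = 2^4 × 3^2 × 29
By Fermat: n is sum of two squares iff every prime p ≡ 3 (mod 4) appears to even power.
All primes ≡ 3 (mod 4) appear to even power.
Search a = 0, 1, 2, … for 4176 - a² a perfect square: first hit at a = 24: 4176 - 576 = 3600 = 60².
4176 = 24² + 60² = 576 + 3600 ✓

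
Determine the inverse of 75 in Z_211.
166

gcd(75, 211) = 1, so the inverse exists.
Extended Euclidean algorithm on (211, 75):
211 = 2 × 75 + 61  ⟹  61 = (1)·211 + (-2)·75
75 = 1 × 61 + 14  ⟹  14 = (-1)·211 + (3)·75
61 = 4 × 14 + 5  ⟹  5 = (5)·211 + (-14)·75
14 = 2 × 5 + 4  ⟹  4 = (-11)·211 + (31)·75
5 = 1 × 4 + 1  ⟹  1 = (16)·211 + (-45)·75
So (-45)·75 ≡ 1 (mod 211), i.e. 75^(-1) ≡ -45 ≡ 166 (mod 211).
Check: 75 × 166 = 12450 ≡ 1 (mod 211)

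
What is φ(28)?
12

28 = 2^2 × 7
φ(n) = n × ∏(1 - 1/p) for each prime p dividing n
φ(28) = 28 × (1 - 1/2) × (1 - 1/7) = 12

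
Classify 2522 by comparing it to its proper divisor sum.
deficient

Proper divisors of 2522: sum = 1 + 2 + 13 + 26 + 97 + 194 + 1261 = 1594
Since 1594 < 2522, 2522 is deficient.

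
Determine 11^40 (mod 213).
190

Repeated squaring. Binary of 40 = 101000.
11^1 ≡ 11 (mod 213); 11^2 ≡ 121 (mod 213); 11^4 ≡ 157 (mod 213); 11^8 ≡ 154 (mod 213); 11^16 ≡ 73 (mod 213); 11^32 ≡ 4 (mod 213)
11^40 = 11^8 × 11^32 ≡ 190 (mod 213)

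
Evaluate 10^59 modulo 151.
97

Repeated squaring. Binary of 59 = 111011.
10^1 ≡ 10 (mod 151); 10^2 ≡ 100 (mod 151); 10^4 ≡ 34 (mod 151); 10^8 ≡ 99 (mod 151); 10^16 ≡ 137 (mod 151); 10^32 ≡ 45 (mod 151)
10^59 = 10^1 × 10^2 × 10^8 × 10^16 × 10^32 ≡ 97 (mod 151)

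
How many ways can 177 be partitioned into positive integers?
522115831195

p(n) counts ways to write n as a sum of positive integers (order ignored).
Euler's pentagonal recurrence: p(k) = p(k-1) + p(k-2) - p(k-5) - p(k-7) + p(k-12) + p(k-15) - ... (offsets j(3j∓1)/2, signs ++--, p(0)=1, p(<0)=0).
DP table for k = 0..176: p(0)=1, p(1)=1, p(2)=2, p(3)=3, p(4)=5, p(5)=7, p(6)=11, p(7)=15, p(8)=22, p(9)=30, p(10)=42, p(11)=56, p(12)=77, p(13)=101, p(14)=135, p(15)=176, p(16)=231, p(17)=297, p(18)=385, p(19)=490, p(20)=627, p(21)=792, p(22)=1002, p(23)=1255, p(24)=1575, p(25)=1958, p(26)=2436, p(27)=3010, p(28)=3718, p(29)=4565, p(30)=5604, p(31)=6842, p(32)=8349, p(33)=10143, p(34)=12310, p(35)=14883, p(36)=17977, p(37)=21637, p(38)=26015, p(39)=31185, p(40)=37338, p(41)=44583, p(42)=53174, p(43)=63261, p(44)=75175, p(45)=89134, p(46)=105558, p(47)=124754, p(48)=147273, p(49)=173525, p(50)=204226, p(51)=239943, p(52)=281589, p(53)=329931, p(54)=386155, p(55)=451276, p(56)=526823, p(57)=614154, p(58)=715220, p(59)=831820, p(60)=966467, p(61)=1121505, p(62)=1300156, p(63)=1505499, p(64)=1741630, p(65)=2012558, p(66)=2323520, p(67)=2679689, p(68)=3087735, p(69)=3554345, p(70)=4087968, p(71)=4697205, p(72)=5392783, p(73)=6185689, p(74)=7089500, p(75)=8118264, p(76)=9289091, p(77)=10619863, p(78)=12132164, p(79)=13848650, p(80)=15796476, p(81)=18004327, p(82)=20506255, p(83)=23338469, p(84)=26543660, p(85)=30167357, p(86)=34262962, p(87)=38887673, p(88)=44108109, p(89)=49995925, p(90)=56634173, p(91)=64112359, p(92)=72533807, p(93)=82010177, p(94)=92669720, p(95)=104651419, p(96)=118114304, p(97)=133230930, p(98)=150198136, p(99)=169229875, p(100)=190569292, p(101)=214481126, p(102)=241265379, p(103)=271248950, p(104)=304801365, p(105)=342325709, p(106)=384276336, p(107)=431149389, p(108)=483502844, p(109)=541946240, p(110)=607163746, p(111)=679903203, p(112)=761002156, p(113)=851376628, p(114)=952050665, p(115)=1064144451, p(116)=1188908248, p(117)=1327710076, p(118)=1482074143, p(119)=1653668665, p(120)=1844349560, p(121)=2056148051, p(122)=2291320912, p(123)=2552338241, p(124)=2841940500, p(125)=3163127352, p(126)=3519222692, p(127)=3913864295, p(128)=4351078600, p(129)=4835271870, p(130)=5371315400, p(131)=5964539504, p(132)=6620830889, p(133)=7346629512, p(134)=8149040695, p(135)=9035836076, p(136)=10015581680, p(137)=11097645016, p(138)=12292341831, p(139)=13610949895, p(140)=15065878135, p(141)=16670689208, p(142)=18440293320, p(143)=20390982757, p(144)=22540654445, p(145)=24908858009, p(146)=27517052599, p(147)=30388671978, p(148)=33549419497, p(149)=37027355200, p(150)=40853235313, p(151)=45060624582, p(152)=49686288421, p(153)=54770336324, p(154)=60356673280, p(155)=66493182097, p(156)=73232243759, p(157)=80630964769, p(158)=88751778802, p(159)=97662728555, p(160)=107438159466, p(161)=118159068427, p(162)=129913904637, p(163)=142798995930, p(164)=156919475295, p(165)=172389800255, p(166)=189334822579, p(167)=207890420102, p(168)=228204732751, p(169)=250438925115, p(170)=274768617130, p(171)=301384802048, p(172)=330495499613, p(173)=362326859895, p(174)=397125074750, p(175)=435157697830, p(176)=476715857290.
Final step: p(177) = p(176) + p(175) - p(172) - p(170) + p(165) + p(162) - p(155) - p(151) + p(142) + p(137) - p(126) - p(120) + p(107) + p(100) - p(85) - p(77) + p(60) + p(51) - p(32) - p(22) + p(1)
= 476715857290 + 435157697830 - 330495499613 - 274768617130 + 172389800255 + 129913904637 - 66493182097 - 45060624582 + 18440293320 + 11097645016 - 3519222692 - 1844349560 + 431149389 + 190569292 - 30167357 - 10619863 + 966467 + 239943 - 8349 - 1002 + 1
= 522115831195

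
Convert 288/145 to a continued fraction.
[1; 1, 71, 2]

Euclidean algorithm steps:
288 = 1 × 145 + 143
145 = 1 × 143 + 2
143 = 71 × 2 + 1
2 = 2 × 1 + 0
Continued fraction: [1; 1, 71, 2]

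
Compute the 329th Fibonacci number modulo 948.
649

Matrix identity: Q^n = [[F_(n+1), F_n], [F_n, F_(n-1)]] with Q = [[1,1],[1,0]].
n = 329 = 101001001₂. Square-and-multiply, entries mod 948:
Q^1 = [[1,1],[1,0]]
Q^2 = (Q^1)² = [[2,1],[1,1]]
Q^5 = (Q^2)²·Q = [[8,5],[5,3]]
Q^10 = (Q^5)² = [[89,55],[55,34]]
Q^20 = (Q^10)² = [[518,129],[129,389]]
Q^41 = (Q^20)²·Q = [[16,565],[565,399]]
Q^82 = (Q^41)² = [[5,319],[319,634]]
Q^164 = (Q^82)² = [[350,21],[21,329]]
Q^329 = (Q^164)²·Q = [[688,649],[649,39]]
F_329 mod 948 = Q^329[0][1] = 649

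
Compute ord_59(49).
29

59 is prime, so ord(49) divides φ(59) = 58.
Divisors of 58: 1, 2, 29, 58.
Repeated squaring: 49^1 ≡ 49, 49^2 ≡ 41, 49^4 ≡ 29, 49^8 ≡ 15, 49^16 ≡ 48, 49^32 ≡ 3 (mod 59).
Test 49^d mod 59 for each divisor d in increasing order:
49^1 ≡ 49
49^2 ≡ 41
49^29 = 49^16·49^8·49^4·49^1 ≡ 1  ← first divisor giving 1
The order is 29.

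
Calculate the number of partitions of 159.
97662728555

p(n) counts ways to write n as a sum of positive integers (order ignored).
Euler's pentagonal recurrence: p(k) = p(k-1) + p(k-2) - p(k-5) - p(k-7) + p(k-12) + p(k-15) - ... (offsets j(3j∓1)/2, signs ++--, p(0)=1, p(<0)=0).
DP table for k = 0..158: p(0)=1, p(1)=1, p(2)=2, p(3)=3, p(4)=5, p(5)=7, p(6)=11, p(7)=15, p(8)=22, p(9)=30, p(10)=42, p(11)=56, p(12)=77, p(13)=101, p(14)=135, p(15)=176, p(16)=231, p(17)=297, p(18)=385, p(19)=490, p(20)=627, p(21)=792, p(22)=1002, p(23)=1255, p(24)=1575, p(25)=1958, p(26)=2436, p(27)=3010, p(28)=3718, p(29)=4565, p(30)=5604, p(31)=6842, p(32)=8349, p(33)=10143, p(34)=12310, p(35)=14883, p(36)=17977, p(37)=21637, p(38)=26015, p(39)=31185, p(40)=37338, p(41)=44583, p(42)=53174, p(43)=63261, p(44)=75175, p(45)=89134, p(46)=105558, p(47)=124754, p(48)=147273, p(49)=173525, p(50)=204226, p(51)=239943, p(52)=281589, p(53)=329931, p(54)=386155, p(55)=451276, p(56)=526823, p(57)=614154, p(58)=715220, p(59)=831820, p(60)=966467, p(61)=1121505, p(62)=1300156, p(63)=1505499, p(64)=1741630, p(65)=2012558, p(66)=2323520, p(67)=2679689, p(68)=3087735, p(69)=3554345, p(70)=4087968, p(71)=4697205, p(72)=5392783, p(73)=6185689, p(74)=7089500, p(75)=8118264, p(76)=9289091, p(77)=10619863, p(78)=12132164, p(79)=13848650, p(80)=15796476, p(81)=18004327, p(82)=20506255, p(83)=23338469, p(84)=26543660, p(85)=30167357, p(86)=34262962, p(87)=38887673, p(88)=44108109, p(89)=49995925, p(90)=56634173, p(91)=64112359, p(92)=72533807, p(93)=82010177, p(94)=92669720, p(95)=104651419, p(96)=118114304, p(97)=133230930, p(98)=150198136, p(99)=169229875, p(100)=190569292, p(101)=214481126, p(102)=241265379, p(103)=271248950, p(104)=304801365, p(105)=342325709, p(106)=384276336, p(107)=431149389, p(108)=483502844, p(109)=541946240, p(110)=607163746, p(111)=679903203, p(112)=761002156, p(113)=851376628, p(114)=952050665, p(115)=1064144451, p(116)=1188908248, p(117)=1327710076, p(118)=1482074143, p(119)=1653668665, p(120)=1844349560, p(121)=2056148051, p(122)=2291320912, p(123)=2552338241, p(124)=2841940500, p(125)=3163127352, p(126)=3519222692, p(127)=3913864295, p(128)=4351078600, p(129)=4835271870, p(130)=5371315400, p(131)=5964539504, p(132)=6620830889, p(133)=7346629512, p(134)=8149040695, p(135)=9035836076, p(136)=10015581680, p(137)=11097645016, p(138)=12292341831, p(139)=13610949895, p(140)=15065878135, p(141)=16670689208, p(142)=18440293320, p(143)=20390982757, p(144)=22540654445, p(145)=24908858009, p(146)=27517052599, p(147)=30388671978, p(148)=33549419497, p(149)=37027355200, p(150)=40853235313, p(151)=45060624582, p(152)=49686288421, p(153)=54770336324, p(154)=60356673280, p(155)=66493182097, p(156)=73232243759, p(157)=80630964769, p(158)=88751778802.
Final step: p(159) = p(158) + p(157) - p(154) - p(152) + p(147) + p(144) - p(137) - p(133) + p(124) + p(119) - p(108) - p(102) + p(89) + p(82) - p(67) - p(59) + p(42) + p(33) - p(14) - p(4)
= 88751778802 + 80630964769 - 60356673280 - 49686288421 + 30388671978 + 22540654445 - 11097645016 - 7346629512 + 2841940500 + 1653668665 - 483502844 - 241265379 + 49995925 + 20506255 - 2679689 - 831820 + 53174 + 10143 - 135 - 5
= 97662728555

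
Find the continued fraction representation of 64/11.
[5; 1, 4, 2]

Euclidean algorithm steps:
64 = 5 × 11 + 9
11 = 1 × 9 + 2
9 = 4 × 2 + 1
2 = 2 × 1 + 0
Continued fraction: [5; 1, 4, 2]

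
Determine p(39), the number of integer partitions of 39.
31185

p(n) counts ways to write n as a sum of positive integers (order ignored).
Euler's pentagonal recurrence: p(k) = p(k-1) + p(k-2) - p(k-5) - p(k-7) + p(k-12) + p(k-15) - ... (offsets j(3j∓1)/2, signs ++--, p(0)=1, p(<0)=0).
DP table for k = 0..38: p(0)=1, p(1)=1, p(2)=2, p(3)=3, p(4)=5, p(5)=7, p(6)=11, p(7)=15, p(8)=22, p(9)=30, p(10)=42, p(11)=56, p(12)=77, p(13)=101, p(14)=135, p(15)=176, p(16)=231, p(17)=297, p(18)=385, p(19)=490, p(20)=627, p(21)=792, p(22)=1002, p(23)=1255, p(24)=1575, p(25)=1958, p(26)=2436, p(27)=3010, p(28)=3718, p(29)=4565, p(30)=5604, p(31)=6842, p(32)=8349, p(33)=10143, p(34)=12310, p(35)=14883, p(36)=17977, p(37)=21637, p(38)=26015.
Final step: p(39) = p(38) + p(37) - p(34) - p(32) + p(27) + p(24) - p(17) - p(13) + p(4)
= 26015 + 21637 - 12310 - 8349 + 3010 + 1575 - 297 - 101 + 5
= 31185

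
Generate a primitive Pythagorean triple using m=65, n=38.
(2781, 4940, 5669)

Euclid's formula: a = m² - n², b = 2mn, c = m² + n²
m = 65, n = 38
a = 65² - 38² = 4225 - 1444 = 2781
b = 2 × 65 × 38 = 4940
c = 65² + 38² = 4225 + 1444 = 5669
Verification: 2781² + 4940² = 7733961 + 24403600 = 32137561 = 5669² ✓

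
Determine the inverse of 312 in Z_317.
190

gcd(312, 317) = 1, so the inverse exists.
Extended Euclidean algorithm on (317, 312):
317 = 1 × 312 + 5  ⟹  5 = (1)·317 + (-1)·312
312 = 62 × 5 + 2  ⟹  2 = (-62)·317 + (63)·312
5 = 2 × 2 + 1  ⟹  1 = (125)·317 + (-127)·312
So (-127)·312 ≡ 1 (mod 317), i.e. 312^(-1) ≡ -127 ≡ 190 (mod 317).
Check: 312 × 190 = 59280 ≡ 1 (mod 317)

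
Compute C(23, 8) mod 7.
6

Using Lucas' theorem:
Write n=23 and k=8 in base 7:
n in base 7: [3, 2]
k in base 7: [1, 1]
C(23,8) mod 7 = ∏ C(n_i, k_i) mod 7
Digit binomials (mod 7): C(3,1) = 3; C(2,1) = 2
Product: 3 × 2 = 6 ≡ 6 (mod 7)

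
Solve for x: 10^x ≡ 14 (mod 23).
7

Baby-step giant-step with step n = ⌈√23⌉ = 5.
Baby steps 10^j mod 23 (j:value) for j=0..4: 0:1, 1:10, 2:8, 3:11, 4:18.
Giant-step multiplier: 10^(-5) ≡ 10^(22-5) = 10^17 ≡ 17 (mod 23).
Giant steps γ_i = 14·17^i mod 23: γ_0=14, γ_1=8 (in table at j=2).
x = i·n + j = 1·5 + 2 = 7.
Check: 10^7 ≡ 14 (mod 23).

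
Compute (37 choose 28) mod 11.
0

Using Lucas' theorem:
Write n=37 and k=28 in base 11:
n in base 11: [3, 4]
k in base 11: [2, 6]
C(37,28) mod 11 = ∏ C(n_i, k_i) mod 11
Digit binomials (mod 11): C(3,2) = 3; C(4,6) = 0 (k_i > n_i)
Product: 3 × 0 = 0 ≡ 0 (mod 11)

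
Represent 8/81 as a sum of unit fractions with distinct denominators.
1/11 + 1/128 + 1/22810 + 1/1300717440

Greedy algorithm:
8/81: ceiling(81/8) = 11, use 1/11
7/891: ceiling(891/7) = 128, use 1/128
5/114048: ceiling(114048/5) = 22810, use 1/22810
1/1300717440: ceiling(1300717440/1) = 1300717440, use 1/1300717440
Result: 8/81 = 1/11 + 1/128 + 1/22810 + 1/1300717440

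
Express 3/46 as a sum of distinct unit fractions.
1/16 + 1/368

Greedy algorithm:
3/46: ceiling(46/3) = 16, use 1/16
1/368: ceiling(368/1) = 368, use 1/368
Result: 3/46 = 1/16 + 1/368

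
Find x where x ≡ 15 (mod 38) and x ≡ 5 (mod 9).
167

Using Chinese Remainder Theorem:
M = 38 × 9 = 342
M1 = 9, M2 = 38
y1 = 9^(-1) mod 38 = 17
y2 = 38^(-1) mod 9 = 5
x = (15×9×17 + 5×38×5) mod 342 = 167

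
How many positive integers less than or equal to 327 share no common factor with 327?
216

327 = 3 × 109
φ(n) = n × ∏(1 - 1/p) for each prime p dividing n
φ(327) = 327 × (1 - 1/3) × (1 - 1/109) = 216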